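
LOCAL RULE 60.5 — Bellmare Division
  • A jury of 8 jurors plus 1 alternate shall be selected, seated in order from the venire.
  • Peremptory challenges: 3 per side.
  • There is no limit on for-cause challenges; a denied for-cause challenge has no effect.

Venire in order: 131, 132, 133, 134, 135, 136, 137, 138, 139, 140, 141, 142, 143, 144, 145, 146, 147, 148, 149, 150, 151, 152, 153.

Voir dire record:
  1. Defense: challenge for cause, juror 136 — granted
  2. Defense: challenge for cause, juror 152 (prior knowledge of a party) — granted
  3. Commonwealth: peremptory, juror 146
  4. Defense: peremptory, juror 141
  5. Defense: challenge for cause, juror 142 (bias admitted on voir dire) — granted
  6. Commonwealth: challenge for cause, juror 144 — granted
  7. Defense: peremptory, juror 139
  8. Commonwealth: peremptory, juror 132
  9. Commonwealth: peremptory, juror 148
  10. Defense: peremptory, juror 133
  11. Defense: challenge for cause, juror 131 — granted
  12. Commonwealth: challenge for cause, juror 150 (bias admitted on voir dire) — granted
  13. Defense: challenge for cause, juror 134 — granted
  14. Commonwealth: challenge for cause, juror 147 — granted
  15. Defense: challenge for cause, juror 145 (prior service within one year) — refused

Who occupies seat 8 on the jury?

151

Removed: #131, #132, #133, #134, #136, #139, #141, #142, #144, #146, #147, #148, #150, #152. (#145 stays — for-cause denied.)
Filling seats in venire order through position 8: #135, #137, #138, #140, #143, #145, #149, #151.
So seat 8 is #151.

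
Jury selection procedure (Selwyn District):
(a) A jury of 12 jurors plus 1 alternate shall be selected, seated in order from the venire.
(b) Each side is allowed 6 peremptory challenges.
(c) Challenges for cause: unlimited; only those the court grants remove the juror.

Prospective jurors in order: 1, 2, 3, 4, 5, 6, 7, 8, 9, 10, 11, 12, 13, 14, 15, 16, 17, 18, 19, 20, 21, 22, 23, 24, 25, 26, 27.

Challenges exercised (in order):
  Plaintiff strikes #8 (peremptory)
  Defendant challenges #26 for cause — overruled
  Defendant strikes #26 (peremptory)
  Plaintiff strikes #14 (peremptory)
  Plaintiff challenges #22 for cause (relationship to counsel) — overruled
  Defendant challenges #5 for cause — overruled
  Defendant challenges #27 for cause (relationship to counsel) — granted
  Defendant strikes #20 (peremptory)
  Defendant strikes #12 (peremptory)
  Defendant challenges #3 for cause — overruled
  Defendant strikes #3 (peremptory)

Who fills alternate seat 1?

Removed: #3, #8, #12, #14, #20, #26, #27. (#5, #22 stay — for-cause denied.)
Filling seats in venire order through position 13: #1, #2, #4, #5, #6, #7, #9, #10, #11, #13, #15, #16, #17.
So alternate 1 is #17.

17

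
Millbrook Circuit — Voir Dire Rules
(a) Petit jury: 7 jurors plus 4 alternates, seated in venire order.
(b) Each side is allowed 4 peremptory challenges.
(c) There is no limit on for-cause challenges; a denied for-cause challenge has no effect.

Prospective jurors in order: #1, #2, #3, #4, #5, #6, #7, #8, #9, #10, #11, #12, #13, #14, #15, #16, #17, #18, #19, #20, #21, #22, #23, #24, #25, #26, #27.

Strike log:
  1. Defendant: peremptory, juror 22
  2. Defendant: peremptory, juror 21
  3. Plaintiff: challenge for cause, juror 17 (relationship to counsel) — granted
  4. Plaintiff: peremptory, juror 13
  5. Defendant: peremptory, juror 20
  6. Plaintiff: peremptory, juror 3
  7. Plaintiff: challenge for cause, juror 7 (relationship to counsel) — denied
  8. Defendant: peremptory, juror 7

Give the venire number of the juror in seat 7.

Removed: #3, #7, #13, #17, #20, #21, #22.
Seating in order: seats 1–7 → #1, #2, #4, #5, #6, #8, #9; alternates → #10, #11, #12, #14.
So seat 7 is #9.

9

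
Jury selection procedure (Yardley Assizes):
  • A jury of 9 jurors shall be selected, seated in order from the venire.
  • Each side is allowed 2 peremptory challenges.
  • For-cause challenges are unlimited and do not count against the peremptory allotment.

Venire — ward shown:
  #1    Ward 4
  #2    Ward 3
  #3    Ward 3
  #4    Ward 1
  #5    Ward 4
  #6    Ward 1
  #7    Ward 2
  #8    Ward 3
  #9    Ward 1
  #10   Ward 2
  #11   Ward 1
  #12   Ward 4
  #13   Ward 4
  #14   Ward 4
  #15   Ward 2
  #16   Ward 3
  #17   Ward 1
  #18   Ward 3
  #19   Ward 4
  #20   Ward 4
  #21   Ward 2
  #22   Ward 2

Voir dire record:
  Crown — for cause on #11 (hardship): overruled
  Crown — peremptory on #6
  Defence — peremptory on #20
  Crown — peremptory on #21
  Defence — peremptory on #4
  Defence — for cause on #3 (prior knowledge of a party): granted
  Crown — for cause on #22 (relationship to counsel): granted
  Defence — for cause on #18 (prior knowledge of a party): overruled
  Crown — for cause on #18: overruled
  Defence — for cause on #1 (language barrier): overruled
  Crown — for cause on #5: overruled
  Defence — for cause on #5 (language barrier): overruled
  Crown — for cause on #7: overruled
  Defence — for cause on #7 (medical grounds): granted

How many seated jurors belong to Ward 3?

Removed: #3, #4, #6, #7, #20, #21, #22.
Seated jurors 1–9: #1, #2, #5, #8, #9, #10, #11, #12, #13.
Of those, in Ward 3: #2, #8 → 2.

2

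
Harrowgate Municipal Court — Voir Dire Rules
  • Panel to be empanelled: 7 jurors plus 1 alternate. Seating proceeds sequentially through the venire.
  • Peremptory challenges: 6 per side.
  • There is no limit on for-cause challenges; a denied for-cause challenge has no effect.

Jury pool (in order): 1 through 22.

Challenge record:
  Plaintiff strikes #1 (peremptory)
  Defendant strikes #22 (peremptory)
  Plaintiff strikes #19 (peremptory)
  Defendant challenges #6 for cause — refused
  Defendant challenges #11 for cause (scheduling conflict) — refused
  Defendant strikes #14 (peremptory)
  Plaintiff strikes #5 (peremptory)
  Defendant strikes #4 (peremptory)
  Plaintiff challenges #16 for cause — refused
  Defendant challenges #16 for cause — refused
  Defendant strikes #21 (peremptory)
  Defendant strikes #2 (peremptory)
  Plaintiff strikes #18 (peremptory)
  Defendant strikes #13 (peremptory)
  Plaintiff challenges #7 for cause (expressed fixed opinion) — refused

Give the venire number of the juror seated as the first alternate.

Removed: #1, #2, #4, #5, #13, #14, #18, #19, #21, #22. (#6, #7, #11, #16 stay — for-cause denied.)
Seating in order: seats 1–7 → #3, #6, #7, #8, #9, #10, #11; alternates → #12.
So alternate 1 is #12.

12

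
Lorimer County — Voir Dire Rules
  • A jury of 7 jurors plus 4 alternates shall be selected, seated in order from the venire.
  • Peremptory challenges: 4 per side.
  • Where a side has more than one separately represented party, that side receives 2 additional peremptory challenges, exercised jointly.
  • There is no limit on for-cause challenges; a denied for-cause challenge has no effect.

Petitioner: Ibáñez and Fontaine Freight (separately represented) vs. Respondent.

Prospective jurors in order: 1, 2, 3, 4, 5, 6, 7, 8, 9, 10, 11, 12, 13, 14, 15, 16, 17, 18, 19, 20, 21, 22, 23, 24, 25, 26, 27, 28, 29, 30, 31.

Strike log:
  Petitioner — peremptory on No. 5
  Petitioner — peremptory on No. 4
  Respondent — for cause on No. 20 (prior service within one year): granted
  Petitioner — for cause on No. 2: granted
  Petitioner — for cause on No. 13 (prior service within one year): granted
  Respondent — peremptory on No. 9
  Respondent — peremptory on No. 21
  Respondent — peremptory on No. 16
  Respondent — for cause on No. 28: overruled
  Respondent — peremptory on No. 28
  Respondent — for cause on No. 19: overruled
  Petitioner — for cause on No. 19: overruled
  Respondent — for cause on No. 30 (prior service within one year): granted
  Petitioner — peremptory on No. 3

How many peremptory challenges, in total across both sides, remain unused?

3

Petitioner allotment: 4 base + 2 multi-party = 6. Respondent allotment: 4.
Petitioner peremptories used: #5, #4, #3 — 3 (for-cause on #2, #13, #19 don't count).
Respondent peremptories used: #9, #21, #16, #28 — 4 (for-cause on #20, #28, #19, #30 don't count).
Remaining: (6 − 3) + (4 − 4) = 3.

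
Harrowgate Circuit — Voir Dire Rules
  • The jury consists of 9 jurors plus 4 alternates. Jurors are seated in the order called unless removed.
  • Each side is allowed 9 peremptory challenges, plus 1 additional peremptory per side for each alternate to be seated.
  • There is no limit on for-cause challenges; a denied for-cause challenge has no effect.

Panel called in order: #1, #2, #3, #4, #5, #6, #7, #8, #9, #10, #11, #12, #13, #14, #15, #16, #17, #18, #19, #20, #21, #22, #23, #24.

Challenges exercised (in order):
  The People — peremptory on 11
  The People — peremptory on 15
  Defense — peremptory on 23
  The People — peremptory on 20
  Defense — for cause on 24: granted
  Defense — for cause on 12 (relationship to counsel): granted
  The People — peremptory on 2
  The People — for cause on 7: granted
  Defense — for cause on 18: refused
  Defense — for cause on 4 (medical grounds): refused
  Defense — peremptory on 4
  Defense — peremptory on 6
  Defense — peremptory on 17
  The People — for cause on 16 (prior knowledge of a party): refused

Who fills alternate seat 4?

Removed: #2, #4, #6, #7, #11, #12, #15, #17, #20, #23, #24. (#16, #18 stay — for-cause denied.)
Seating in order: seats 1–9 → #1, #3, #5, #8, #9, #10, #13, #14, #16; alternates → #18, #19, #21, #22.
So alternate 4 is #22.

22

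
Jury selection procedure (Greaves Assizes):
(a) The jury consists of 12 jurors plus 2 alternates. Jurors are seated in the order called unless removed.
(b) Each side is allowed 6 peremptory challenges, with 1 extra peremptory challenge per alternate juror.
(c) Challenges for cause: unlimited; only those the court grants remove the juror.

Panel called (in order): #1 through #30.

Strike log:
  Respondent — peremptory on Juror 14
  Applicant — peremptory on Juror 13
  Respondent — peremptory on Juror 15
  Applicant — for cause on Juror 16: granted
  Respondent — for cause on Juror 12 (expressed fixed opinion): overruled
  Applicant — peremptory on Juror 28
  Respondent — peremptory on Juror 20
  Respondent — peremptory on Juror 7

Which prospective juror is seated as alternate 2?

19

Removed: #7, #13, #14, #15, #16, #20, #28. (#12 stays — for-cause denied.)
Seating in order: seats 1–12 → #1, #2, #3, #4, #5, #6, #8, #9, #10, #11, #12, #17; alternates → #18, #19.
So alternate 2 is #19.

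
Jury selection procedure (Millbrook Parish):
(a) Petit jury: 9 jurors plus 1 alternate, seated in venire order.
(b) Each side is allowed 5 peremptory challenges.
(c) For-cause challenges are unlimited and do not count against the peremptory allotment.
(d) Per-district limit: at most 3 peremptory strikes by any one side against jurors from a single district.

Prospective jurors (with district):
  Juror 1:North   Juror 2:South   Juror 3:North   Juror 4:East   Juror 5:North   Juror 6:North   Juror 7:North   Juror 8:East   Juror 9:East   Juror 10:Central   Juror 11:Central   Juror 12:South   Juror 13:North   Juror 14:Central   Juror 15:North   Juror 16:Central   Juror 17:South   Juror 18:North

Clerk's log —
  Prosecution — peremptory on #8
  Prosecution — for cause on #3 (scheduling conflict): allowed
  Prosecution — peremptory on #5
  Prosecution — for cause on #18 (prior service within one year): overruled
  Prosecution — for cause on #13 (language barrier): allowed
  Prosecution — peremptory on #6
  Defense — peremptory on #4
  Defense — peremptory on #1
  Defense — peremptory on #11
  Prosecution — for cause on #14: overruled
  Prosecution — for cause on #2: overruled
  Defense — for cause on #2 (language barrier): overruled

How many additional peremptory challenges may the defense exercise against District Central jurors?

Defense peremptories so far: #4, #1, #11 — 3 of 5 used, 2 left overall.
Against District Central: #11 — 1 used; per-district cap 3 leaves 2.
Binding limit: min(2, 2) = 2.

2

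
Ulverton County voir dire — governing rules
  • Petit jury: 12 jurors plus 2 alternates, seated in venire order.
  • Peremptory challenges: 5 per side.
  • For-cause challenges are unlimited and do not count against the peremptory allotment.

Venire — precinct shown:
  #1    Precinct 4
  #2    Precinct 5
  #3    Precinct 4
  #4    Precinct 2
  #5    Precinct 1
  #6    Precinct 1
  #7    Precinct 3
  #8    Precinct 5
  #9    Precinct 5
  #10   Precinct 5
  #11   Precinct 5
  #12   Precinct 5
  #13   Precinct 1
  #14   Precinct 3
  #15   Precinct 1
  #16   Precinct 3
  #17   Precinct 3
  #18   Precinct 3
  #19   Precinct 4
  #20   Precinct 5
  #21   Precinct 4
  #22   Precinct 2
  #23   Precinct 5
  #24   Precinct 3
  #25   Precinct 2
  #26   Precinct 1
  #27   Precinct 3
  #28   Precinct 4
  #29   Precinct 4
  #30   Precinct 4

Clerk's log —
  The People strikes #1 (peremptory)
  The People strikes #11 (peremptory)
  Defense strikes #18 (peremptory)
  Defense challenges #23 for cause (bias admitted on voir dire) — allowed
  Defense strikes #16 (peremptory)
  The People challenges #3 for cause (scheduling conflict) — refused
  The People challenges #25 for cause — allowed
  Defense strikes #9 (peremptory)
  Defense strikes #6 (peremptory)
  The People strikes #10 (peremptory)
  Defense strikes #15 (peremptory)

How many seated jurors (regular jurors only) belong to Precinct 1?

Removed: #1, #6, #9, #10, #11, #15, #16, #18, #23, #25.
Seated jurors 1–12: #2, #3, #4, #5, #7, #8, #12, #13, #14, #17, #19, #20 (alternates #21, #22 not counted).
Of those, in Precinct 1: #5, #13 → 2.

2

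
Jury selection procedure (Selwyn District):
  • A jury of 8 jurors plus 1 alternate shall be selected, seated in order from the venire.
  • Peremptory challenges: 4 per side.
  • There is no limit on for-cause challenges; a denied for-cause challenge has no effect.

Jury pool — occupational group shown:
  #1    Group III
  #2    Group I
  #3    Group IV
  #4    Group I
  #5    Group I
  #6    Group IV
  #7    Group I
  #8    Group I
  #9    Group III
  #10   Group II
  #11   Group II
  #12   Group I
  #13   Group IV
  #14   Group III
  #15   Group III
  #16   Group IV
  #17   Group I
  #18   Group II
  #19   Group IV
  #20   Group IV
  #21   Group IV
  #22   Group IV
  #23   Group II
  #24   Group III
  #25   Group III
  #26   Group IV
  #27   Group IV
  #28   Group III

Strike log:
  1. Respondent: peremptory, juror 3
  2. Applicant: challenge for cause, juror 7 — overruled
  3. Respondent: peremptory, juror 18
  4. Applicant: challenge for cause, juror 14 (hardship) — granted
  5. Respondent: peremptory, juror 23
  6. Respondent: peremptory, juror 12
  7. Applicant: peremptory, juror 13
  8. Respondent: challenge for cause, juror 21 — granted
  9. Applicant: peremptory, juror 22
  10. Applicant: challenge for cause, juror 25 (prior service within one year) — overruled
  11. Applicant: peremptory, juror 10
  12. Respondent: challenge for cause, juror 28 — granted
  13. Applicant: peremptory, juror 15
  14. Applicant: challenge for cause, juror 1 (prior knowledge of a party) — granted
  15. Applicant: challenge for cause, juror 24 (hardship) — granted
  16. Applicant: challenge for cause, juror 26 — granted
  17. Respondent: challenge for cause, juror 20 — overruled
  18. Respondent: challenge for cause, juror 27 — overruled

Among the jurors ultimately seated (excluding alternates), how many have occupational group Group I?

5

Removed: #1, #3, #10, #12, #13, #14, #15, #18, #21, #22, #23, #24, #26, #28.
Seated jurors 1–8: #2, #4, #5, #6, #7, #8, #9, #11 (alternates #16 not counted).
Of those, in Group I: #2, #4, #5, #7, #8 → 5.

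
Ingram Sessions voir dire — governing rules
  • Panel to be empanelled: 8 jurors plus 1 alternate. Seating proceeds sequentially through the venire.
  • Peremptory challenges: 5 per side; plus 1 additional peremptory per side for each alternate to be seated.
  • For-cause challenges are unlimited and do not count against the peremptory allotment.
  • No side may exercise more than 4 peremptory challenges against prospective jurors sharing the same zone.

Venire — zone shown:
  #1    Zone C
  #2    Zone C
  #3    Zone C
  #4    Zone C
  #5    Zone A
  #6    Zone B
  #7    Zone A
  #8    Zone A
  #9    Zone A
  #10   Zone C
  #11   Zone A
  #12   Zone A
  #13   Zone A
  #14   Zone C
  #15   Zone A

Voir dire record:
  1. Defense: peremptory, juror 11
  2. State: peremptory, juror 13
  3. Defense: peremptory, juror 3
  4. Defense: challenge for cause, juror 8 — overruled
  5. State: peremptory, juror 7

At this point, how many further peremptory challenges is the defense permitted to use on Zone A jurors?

3

Defense peremptories so far: #11, #3 — 2 of 6 used, 4 left overall.
Against Zone A: #11 — 1 used; per-zone cap 4 leaves 3.
Binding limit: min(4, 3) = 3.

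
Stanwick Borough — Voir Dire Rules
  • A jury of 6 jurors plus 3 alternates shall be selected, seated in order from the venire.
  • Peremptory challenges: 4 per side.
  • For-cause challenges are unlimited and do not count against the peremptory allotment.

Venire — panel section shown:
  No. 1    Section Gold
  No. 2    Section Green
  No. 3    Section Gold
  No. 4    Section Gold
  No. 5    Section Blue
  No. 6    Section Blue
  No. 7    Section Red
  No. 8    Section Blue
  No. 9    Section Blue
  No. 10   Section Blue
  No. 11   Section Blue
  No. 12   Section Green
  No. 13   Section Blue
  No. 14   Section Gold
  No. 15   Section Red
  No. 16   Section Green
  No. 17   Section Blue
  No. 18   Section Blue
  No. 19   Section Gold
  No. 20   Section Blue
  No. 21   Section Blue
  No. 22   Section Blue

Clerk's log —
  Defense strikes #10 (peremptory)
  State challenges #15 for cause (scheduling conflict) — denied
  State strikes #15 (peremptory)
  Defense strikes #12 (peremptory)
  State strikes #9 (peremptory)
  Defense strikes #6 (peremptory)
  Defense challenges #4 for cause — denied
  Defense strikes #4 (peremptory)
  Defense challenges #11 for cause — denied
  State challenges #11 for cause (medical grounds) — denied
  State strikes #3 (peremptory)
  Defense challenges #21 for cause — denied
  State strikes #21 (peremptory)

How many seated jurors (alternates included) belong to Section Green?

Removed: #3, #4, #6, #9, #10, #12, #15, #21.
Seated (9 incl. alternates): #1, #2, #5, #7, #8, #11, #13, #14, #16.
Of those, in Section Green: #2, #16 → 2.

2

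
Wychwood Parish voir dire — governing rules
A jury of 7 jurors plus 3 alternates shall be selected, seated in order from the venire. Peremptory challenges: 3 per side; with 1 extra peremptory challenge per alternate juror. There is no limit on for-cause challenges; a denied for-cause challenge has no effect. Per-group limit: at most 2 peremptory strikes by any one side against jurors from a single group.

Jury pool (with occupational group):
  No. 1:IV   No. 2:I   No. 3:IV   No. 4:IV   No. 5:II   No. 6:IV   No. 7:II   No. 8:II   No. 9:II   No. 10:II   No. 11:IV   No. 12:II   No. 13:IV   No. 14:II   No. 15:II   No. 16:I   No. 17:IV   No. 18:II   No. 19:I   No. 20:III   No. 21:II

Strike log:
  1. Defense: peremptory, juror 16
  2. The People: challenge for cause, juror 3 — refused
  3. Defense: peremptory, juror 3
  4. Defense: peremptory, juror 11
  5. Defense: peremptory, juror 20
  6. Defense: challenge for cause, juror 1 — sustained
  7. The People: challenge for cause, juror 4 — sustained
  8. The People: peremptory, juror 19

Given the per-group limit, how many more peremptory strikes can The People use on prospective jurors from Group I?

The People peremptories so far: #19 — 1 of 6 used, 5 left overall.
Against Group I: #19 — 1 used; per-group cap 2 leaves 1.
Binding limit: min(5, 1) = 1.

1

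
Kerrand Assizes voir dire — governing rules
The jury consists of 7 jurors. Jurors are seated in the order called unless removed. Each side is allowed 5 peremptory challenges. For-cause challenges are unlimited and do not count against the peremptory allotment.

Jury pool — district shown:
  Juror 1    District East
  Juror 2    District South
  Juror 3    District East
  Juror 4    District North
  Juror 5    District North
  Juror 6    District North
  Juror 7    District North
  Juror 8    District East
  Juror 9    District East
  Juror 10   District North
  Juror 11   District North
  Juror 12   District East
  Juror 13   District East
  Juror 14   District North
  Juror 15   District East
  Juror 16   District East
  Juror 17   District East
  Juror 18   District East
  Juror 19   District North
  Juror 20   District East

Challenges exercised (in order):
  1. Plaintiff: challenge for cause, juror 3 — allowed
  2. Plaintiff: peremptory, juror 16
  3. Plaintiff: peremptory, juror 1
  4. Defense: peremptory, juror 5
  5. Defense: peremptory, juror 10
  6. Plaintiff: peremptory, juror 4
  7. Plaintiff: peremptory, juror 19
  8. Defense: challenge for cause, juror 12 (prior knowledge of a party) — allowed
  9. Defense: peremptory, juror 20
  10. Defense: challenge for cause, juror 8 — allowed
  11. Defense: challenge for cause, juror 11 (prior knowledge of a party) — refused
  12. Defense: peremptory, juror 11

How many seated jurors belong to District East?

3

Removed: #1, #3, #4, #5, #8, #10, #11, #12, #16, #19, #20.
Seated jurors 1–7: #2, #6, #7, #9, #13, #14, #15.
Of those, in District East: #9, #13, #15 → 3.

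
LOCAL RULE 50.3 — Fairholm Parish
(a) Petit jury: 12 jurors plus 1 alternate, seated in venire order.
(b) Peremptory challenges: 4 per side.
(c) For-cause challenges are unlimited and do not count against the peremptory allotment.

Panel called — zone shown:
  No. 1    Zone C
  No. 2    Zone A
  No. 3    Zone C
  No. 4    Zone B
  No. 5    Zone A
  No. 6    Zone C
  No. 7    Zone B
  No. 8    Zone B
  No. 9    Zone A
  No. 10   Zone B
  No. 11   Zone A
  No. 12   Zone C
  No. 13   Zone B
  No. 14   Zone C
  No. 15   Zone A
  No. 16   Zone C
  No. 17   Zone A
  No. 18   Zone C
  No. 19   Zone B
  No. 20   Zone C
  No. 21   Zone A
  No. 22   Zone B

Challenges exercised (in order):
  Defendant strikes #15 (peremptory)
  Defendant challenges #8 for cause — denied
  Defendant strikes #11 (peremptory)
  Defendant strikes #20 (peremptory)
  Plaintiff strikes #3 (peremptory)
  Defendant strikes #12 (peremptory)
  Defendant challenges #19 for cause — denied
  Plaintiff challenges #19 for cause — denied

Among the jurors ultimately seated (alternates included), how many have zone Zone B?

5

Removed: #3, #11, #12, #15, #20.
Seated (13 incl. alternates): #1, #2, #4, #5, #6, #7, #8, #9, #10, #13, #14, #16, #17.
Of those, in Zone B: #4, #7, #8, #10, #13 → 5.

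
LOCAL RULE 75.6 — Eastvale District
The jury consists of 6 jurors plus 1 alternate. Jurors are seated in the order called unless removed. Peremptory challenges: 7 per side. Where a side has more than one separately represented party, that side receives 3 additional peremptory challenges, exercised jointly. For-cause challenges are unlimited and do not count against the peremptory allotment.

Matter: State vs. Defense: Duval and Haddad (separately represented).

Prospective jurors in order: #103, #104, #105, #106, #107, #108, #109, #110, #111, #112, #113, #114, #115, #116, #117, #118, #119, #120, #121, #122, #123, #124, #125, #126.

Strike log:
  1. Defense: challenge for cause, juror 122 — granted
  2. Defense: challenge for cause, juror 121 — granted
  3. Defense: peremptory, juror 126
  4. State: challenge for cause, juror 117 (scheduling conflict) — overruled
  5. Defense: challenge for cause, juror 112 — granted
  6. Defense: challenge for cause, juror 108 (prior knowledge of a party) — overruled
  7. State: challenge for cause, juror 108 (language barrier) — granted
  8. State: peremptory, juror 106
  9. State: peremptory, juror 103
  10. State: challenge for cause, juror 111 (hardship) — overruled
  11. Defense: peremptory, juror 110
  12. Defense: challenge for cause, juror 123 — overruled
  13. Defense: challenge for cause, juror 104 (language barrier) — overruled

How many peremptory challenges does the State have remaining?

State allotment: 7.
State peremptories used: #106, #103 — 2 (for-cause on #117, #108, #111 don't count).
Remaining: 7 − 2 = 5.

5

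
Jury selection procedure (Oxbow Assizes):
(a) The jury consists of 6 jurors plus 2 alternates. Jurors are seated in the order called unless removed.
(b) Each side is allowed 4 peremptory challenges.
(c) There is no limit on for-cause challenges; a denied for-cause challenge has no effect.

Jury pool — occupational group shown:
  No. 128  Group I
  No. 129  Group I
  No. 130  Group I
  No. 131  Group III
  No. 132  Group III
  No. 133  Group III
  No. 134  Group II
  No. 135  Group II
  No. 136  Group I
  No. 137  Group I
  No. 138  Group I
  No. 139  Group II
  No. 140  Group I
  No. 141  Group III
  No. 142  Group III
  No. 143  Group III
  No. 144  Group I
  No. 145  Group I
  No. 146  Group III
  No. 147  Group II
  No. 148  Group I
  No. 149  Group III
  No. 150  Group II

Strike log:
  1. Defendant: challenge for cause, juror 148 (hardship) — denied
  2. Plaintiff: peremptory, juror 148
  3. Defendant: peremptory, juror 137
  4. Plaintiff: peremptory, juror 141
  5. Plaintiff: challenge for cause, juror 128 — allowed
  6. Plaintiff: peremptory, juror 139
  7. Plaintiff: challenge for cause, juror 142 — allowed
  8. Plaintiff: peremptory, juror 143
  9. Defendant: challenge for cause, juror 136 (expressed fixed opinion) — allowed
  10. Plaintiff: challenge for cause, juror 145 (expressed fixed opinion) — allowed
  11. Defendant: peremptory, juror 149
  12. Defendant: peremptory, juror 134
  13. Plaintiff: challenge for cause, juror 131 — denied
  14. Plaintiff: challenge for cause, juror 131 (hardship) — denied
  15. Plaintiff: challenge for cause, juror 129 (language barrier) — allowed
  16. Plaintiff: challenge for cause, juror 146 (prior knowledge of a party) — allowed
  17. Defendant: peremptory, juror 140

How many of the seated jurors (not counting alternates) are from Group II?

Removed: #128, #129, #134, #136, #137, #139, #140, #141, #142, #143, #145, #146, #148, #149.
Seated jurors 1–6: #130, #131, #132, #133, #135, #138 (alternates #144, #147 not counted).
Of those, in Group II: #135 → 1.

1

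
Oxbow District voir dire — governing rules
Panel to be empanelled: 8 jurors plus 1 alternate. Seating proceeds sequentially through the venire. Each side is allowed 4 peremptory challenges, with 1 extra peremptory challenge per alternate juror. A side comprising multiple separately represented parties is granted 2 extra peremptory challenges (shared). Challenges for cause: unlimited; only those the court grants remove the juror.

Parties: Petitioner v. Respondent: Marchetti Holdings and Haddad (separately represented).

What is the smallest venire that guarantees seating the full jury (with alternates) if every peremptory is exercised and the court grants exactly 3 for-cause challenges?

Seats to fill: 8 + 1 alternates = 9.
Peremptories — Petitioner: 4 + 1×1 = 5; Respondent: 4 + 1×1 + 2 = 7; total 12.
For-cause removals: 3.
Minimum venire: 9 + 12 + 3 = 24.

24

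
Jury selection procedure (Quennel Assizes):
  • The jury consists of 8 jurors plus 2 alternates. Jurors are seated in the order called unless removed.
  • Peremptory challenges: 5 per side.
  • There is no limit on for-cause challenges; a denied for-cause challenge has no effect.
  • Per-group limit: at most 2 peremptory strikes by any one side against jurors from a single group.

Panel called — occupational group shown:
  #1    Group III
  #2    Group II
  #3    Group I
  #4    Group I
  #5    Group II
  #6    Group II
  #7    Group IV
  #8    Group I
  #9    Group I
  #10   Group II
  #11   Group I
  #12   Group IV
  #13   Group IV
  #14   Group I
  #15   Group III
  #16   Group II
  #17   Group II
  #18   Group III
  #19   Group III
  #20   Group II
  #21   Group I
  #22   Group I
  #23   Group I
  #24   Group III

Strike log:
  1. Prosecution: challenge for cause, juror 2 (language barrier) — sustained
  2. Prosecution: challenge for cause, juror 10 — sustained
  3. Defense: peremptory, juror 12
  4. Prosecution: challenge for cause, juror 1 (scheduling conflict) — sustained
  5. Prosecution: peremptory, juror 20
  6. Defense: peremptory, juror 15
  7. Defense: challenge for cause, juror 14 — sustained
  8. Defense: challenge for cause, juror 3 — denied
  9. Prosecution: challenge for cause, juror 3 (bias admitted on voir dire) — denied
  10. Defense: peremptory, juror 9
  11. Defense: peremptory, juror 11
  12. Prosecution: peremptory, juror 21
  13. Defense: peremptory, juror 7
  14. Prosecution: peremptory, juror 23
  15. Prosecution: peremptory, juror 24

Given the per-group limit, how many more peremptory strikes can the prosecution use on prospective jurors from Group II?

1

Prosecution peremptories so far: #20, #21, #23, #24 — 4 of 5 used, 1 left overall.
Against Group II: #20 — 1 used; per-group cap 2 leaves 1.
Binding limit: min(1, 1) = 1.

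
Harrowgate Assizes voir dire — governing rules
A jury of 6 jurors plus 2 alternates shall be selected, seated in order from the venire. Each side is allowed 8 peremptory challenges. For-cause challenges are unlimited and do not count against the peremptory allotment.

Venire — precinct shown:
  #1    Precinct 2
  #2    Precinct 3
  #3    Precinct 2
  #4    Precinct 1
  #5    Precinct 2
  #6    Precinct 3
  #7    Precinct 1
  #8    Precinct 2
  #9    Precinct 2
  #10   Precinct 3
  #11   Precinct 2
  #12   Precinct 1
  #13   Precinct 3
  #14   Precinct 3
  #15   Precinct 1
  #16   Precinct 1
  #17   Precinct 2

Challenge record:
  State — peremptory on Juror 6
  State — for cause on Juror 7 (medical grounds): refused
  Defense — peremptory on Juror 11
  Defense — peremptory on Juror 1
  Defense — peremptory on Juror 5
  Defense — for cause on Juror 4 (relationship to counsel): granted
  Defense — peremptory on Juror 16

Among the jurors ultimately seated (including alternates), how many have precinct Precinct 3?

3

Removed: #1, #4, #5, #6, #11, #16.
Seated (8 incl. alternates): #2, #3, #7, #8, #9, #10, #12, #13.
Of those, in Precinct 3: #2, #10, #13 → 3.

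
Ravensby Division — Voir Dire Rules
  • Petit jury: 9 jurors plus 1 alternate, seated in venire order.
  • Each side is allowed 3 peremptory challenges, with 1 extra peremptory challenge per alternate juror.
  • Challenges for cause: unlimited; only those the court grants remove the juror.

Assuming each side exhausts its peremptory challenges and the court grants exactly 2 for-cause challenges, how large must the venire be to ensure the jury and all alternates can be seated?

20

Seats to fill: 9 + 1 alternates = 10.
Peremptories: 3 + 1×1 = 4 per side × 2 sides = 8.
For-cause removals: 2.
Minimum venire: 10 + 8 + 2 = 20.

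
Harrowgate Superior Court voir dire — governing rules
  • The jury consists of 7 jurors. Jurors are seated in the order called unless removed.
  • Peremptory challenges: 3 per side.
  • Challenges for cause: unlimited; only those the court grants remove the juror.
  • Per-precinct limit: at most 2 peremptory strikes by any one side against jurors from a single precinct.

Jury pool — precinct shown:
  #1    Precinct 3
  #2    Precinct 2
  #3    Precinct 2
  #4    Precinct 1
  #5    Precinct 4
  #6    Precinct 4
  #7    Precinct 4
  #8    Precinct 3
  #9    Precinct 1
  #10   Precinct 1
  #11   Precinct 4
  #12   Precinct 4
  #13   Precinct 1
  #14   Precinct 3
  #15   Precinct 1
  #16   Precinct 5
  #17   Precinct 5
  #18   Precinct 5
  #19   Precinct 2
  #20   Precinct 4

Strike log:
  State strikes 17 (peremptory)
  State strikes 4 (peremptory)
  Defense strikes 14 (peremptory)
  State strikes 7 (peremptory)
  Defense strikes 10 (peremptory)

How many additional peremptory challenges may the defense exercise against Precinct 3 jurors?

Defense peremptories so far: #14, #10 — 2 of 3 used, 1 left overall.
Against Precinct 3: #14 — 1 used; per-precinct cap 2 leaves 1.
Binding limit: min(1, 1) = 1.

1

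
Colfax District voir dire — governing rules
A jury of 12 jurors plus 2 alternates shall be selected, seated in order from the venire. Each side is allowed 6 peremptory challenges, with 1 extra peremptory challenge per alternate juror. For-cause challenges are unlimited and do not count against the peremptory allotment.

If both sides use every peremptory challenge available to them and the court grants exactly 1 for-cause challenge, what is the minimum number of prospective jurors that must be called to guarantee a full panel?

Seats to fill: 12 + 2 alternates = 14.
Peremptories: 6 + 1×2 = 8 per side × 2 sides = 16.
For-cause removals: 1.
Minimum venire: 14 + 16 + 1 = 31.

31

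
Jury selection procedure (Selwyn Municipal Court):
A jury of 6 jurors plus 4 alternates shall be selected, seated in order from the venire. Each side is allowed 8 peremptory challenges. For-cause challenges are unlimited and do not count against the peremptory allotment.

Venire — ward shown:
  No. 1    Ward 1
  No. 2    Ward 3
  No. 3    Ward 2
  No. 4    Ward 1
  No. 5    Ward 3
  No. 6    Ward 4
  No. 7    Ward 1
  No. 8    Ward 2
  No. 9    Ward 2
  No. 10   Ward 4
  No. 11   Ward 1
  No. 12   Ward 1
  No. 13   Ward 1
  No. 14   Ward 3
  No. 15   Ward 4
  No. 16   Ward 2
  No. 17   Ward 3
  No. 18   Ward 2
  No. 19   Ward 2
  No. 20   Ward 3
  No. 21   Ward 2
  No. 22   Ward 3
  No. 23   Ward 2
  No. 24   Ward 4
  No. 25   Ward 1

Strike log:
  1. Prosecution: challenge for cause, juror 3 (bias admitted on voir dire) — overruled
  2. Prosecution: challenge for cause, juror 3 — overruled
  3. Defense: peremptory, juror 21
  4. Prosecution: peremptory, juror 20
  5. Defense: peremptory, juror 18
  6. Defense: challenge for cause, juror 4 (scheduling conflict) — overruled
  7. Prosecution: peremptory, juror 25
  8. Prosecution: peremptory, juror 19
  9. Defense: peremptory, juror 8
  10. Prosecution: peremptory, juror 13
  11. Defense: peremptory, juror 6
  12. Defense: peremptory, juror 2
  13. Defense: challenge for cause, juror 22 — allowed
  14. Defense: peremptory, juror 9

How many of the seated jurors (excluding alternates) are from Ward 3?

1

Removed: #2, #6, #8, #9, #13, #18, #19, #20, #21, #22, #25.
Seated jurors 1–6: #1, #3, #4, #5, #7, #10 (alternates #11, #12, #14, #15 not counted).
Of those, in Ward 3: #5 → 1.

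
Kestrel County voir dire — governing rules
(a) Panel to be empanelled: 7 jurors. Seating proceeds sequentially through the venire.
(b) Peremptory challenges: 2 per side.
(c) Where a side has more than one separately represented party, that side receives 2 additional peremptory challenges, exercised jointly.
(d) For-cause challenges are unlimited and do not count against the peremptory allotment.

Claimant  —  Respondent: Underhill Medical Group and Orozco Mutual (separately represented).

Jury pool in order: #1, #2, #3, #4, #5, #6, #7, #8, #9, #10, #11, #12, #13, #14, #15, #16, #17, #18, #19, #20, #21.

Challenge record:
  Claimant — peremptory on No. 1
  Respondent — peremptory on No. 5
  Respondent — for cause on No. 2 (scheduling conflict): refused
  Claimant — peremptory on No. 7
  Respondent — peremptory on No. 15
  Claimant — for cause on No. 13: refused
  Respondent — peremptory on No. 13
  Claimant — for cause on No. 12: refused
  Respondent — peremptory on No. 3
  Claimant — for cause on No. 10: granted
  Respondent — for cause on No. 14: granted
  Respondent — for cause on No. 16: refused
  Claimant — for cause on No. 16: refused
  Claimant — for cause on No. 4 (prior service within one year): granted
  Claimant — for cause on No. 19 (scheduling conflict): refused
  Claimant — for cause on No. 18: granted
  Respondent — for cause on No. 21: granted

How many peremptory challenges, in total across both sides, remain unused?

Claimant allotment: 2. Respondent allotment: 2 base + 2 multi-party = 4.
Claimant peremptories used: #1, #7 — 2 (for-cause on #13, #12, #10, #16, #4, #19, #18 don't count).
Respondent peremptories used: #5, #15, #13, #3 — 4 (for-cause on #2, #14, #16, #21 don't count).
Remaining: (2 − 2) + (4 − 4) = 0.

0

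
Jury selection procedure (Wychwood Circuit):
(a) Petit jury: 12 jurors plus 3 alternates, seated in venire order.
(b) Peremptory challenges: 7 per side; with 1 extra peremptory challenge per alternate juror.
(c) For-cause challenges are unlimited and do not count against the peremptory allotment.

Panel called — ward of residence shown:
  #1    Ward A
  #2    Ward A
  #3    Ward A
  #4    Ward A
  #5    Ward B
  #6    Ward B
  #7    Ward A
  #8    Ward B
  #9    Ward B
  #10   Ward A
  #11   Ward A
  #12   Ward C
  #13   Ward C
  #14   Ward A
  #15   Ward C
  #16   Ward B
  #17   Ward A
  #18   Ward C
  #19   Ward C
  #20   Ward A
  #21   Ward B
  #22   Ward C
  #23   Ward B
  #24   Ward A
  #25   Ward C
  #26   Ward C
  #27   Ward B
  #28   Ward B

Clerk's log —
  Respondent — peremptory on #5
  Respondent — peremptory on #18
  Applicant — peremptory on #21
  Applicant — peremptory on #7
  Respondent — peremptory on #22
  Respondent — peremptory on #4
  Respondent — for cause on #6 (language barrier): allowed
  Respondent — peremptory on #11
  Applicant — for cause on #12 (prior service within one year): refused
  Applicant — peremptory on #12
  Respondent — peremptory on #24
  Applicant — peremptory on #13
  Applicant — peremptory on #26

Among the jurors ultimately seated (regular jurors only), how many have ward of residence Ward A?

Removed: #4, #5, #6, #7, #11, #12, #13, #18, #21, #22, #24, #26.
Seated jurors 1–12: #1, #2, #3, #8, #9, #10, #14, #15, #16, #17, #19, #20 (alternates #23, #25, #27 not counted).
Of those, in Ward A: #1, #2, #3, #10, #14, #17, #20 → 7.

7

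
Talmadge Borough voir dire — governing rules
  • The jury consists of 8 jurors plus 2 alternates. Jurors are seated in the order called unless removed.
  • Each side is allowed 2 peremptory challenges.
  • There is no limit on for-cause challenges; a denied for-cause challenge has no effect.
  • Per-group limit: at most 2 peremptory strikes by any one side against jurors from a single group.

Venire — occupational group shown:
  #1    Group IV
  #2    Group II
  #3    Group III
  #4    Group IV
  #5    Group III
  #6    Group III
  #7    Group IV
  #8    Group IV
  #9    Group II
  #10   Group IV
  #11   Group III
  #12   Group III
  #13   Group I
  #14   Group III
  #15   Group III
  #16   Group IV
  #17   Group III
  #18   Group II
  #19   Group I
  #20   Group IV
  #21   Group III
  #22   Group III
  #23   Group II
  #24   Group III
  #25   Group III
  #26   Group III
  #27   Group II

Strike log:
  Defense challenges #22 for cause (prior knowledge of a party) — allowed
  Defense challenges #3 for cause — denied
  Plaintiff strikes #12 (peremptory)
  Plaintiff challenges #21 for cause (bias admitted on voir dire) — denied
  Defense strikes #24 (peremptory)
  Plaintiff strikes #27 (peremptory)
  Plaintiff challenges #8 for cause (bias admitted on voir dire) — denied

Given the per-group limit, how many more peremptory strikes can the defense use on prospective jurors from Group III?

Defense peremptories so far: #24 — 1 of 2 used, 1 left overall.
Against Group III: #24 — 1 used; per-group cap 2 leaves 1.
Binding limit: min(1, 1) = 1.

1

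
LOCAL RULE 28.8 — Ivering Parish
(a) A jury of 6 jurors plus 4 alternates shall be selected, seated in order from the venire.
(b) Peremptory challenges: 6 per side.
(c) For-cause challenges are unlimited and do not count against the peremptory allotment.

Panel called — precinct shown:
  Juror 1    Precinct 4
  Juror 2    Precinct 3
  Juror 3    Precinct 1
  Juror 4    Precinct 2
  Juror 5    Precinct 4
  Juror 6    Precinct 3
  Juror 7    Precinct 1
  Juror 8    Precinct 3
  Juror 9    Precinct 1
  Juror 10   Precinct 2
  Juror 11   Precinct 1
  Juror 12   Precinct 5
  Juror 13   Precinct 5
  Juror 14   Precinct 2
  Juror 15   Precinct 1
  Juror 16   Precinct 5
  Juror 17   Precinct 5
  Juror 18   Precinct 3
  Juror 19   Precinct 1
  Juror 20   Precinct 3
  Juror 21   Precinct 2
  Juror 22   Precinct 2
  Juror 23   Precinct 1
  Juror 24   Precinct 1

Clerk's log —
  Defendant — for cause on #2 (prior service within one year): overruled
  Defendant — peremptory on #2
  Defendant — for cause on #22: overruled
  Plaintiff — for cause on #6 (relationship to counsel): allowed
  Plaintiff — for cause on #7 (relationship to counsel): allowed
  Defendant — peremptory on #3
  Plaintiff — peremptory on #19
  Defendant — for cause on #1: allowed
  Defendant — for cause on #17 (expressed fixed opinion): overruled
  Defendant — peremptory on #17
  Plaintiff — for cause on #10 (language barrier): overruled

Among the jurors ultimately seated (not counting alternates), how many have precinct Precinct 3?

Removed: #1, #2, #3, #6, #7, #17, #19.
Seated jurors 1–6: #4, #5, #8, #9, #10, #11 (alternates #12, #13, #14, #15 not counted).
Of those, in Precinct 3: #8 → 1.

1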